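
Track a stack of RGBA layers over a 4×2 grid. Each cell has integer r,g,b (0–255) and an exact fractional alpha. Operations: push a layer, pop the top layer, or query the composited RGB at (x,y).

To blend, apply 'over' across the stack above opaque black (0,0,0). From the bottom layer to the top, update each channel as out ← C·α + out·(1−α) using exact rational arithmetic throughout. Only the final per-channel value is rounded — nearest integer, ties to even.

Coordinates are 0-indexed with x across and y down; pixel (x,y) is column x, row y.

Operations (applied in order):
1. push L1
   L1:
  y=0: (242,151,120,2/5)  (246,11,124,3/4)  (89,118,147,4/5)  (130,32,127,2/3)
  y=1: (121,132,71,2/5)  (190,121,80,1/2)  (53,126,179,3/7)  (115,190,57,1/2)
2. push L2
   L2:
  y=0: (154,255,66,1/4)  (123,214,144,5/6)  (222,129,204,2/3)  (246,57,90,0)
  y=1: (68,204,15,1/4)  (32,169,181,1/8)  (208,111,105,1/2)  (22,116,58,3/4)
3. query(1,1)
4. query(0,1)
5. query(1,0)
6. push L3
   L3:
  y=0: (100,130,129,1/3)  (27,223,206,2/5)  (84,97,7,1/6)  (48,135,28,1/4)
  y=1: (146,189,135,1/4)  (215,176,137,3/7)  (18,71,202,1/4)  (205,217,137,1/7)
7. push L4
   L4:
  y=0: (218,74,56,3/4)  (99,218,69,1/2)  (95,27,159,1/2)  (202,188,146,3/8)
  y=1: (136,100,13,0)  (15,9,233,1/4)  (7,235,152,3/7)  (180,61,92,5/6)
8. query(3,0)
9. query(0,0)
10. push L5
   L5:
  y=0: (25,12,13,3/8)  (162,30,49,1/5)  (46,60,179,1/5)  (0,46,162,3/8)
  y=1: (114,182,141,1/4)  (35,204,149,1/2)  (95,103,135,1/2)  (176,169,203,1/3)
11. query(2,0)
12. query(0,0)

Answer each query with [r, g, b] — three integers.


(1,1) stack=L1,L2; from [0,0,0]:
+L1 (α=1/2) → [95, 121/2, 40]
+L2 (α=1/8) → [697/8, 1185/16, 461/8]
rounded: [87, 74, 58]

query (0,1) [L1,L2] — begin 0,0,0
+L1 (α=2/5) → [242/5, 264/5, 142/5]
+L2 (α=1/4) → [533/10, 453/5, 501/20]
= [53, 91, 25]

at x=1,y=0 over L1,L2:
+L1 (α=3/4) → [369/2, 33/4, 93]
+L2 (α=5/6) → [533/4, 4313/24, 271/2]
= [133, 180, 136]

at x=3,y=0 over L1,L2,L3,L4:
L1 α=2/3: [260/3, 64/3, 254/3]
L2 α=0: [260/3, 64/3, 254/3]
L3 α=1/4: [77, 199/4, 141/2]
L4 α=3/8: [991/8, 3251/32, 1581/16]
rounded: [124, 102, 99]

at x=0,y=0 over L1,L2,L3,L4:
+L1 (α=2/5) → [484/5, 302/5, 48]
+L2 (α=1/4) → [1111/10, 2181/20, 105/2]
+L3 (α=1/3) → [537/5, 3481/30, 78]
+L4 (α=3/4) → [3807/20, 10141/120, 123/2]
rounded: [190, 85, 62]

at x=2,y=0 over L1,L2,L3,L4,L5:
+L1 (α=4/5) → [356/5, 472/5, 588/5]
+L2 (α=2/3) → [2576/15, 1762/15, 876/5]
+L3 (α=1/6) → [1414/9, 2053/18, 883/6]
+L4 (α=1/2) → [2269/18, 2539/36, 1837/12]
+L5 (α=1/5) → [4952/45, 3079/45, 2374/15]
= [110, 68, 158]

query (0,0) [L1,L2,L3,L4,L5] — begin 0,0,0
after L1 α=2/5: [484/5, 302/5, 48]
after L2 α=1/4: [1111/10, 2181/20, 105/2]
after L3 α=1/3: [537/5, 3481/30, 78]
after L4 α=3/4: [3807/20, 10141/120, 123/2]
after L5 α=3/8: [4107/32, 11005/192, 693/16]
rounded: [128, 57, 43]


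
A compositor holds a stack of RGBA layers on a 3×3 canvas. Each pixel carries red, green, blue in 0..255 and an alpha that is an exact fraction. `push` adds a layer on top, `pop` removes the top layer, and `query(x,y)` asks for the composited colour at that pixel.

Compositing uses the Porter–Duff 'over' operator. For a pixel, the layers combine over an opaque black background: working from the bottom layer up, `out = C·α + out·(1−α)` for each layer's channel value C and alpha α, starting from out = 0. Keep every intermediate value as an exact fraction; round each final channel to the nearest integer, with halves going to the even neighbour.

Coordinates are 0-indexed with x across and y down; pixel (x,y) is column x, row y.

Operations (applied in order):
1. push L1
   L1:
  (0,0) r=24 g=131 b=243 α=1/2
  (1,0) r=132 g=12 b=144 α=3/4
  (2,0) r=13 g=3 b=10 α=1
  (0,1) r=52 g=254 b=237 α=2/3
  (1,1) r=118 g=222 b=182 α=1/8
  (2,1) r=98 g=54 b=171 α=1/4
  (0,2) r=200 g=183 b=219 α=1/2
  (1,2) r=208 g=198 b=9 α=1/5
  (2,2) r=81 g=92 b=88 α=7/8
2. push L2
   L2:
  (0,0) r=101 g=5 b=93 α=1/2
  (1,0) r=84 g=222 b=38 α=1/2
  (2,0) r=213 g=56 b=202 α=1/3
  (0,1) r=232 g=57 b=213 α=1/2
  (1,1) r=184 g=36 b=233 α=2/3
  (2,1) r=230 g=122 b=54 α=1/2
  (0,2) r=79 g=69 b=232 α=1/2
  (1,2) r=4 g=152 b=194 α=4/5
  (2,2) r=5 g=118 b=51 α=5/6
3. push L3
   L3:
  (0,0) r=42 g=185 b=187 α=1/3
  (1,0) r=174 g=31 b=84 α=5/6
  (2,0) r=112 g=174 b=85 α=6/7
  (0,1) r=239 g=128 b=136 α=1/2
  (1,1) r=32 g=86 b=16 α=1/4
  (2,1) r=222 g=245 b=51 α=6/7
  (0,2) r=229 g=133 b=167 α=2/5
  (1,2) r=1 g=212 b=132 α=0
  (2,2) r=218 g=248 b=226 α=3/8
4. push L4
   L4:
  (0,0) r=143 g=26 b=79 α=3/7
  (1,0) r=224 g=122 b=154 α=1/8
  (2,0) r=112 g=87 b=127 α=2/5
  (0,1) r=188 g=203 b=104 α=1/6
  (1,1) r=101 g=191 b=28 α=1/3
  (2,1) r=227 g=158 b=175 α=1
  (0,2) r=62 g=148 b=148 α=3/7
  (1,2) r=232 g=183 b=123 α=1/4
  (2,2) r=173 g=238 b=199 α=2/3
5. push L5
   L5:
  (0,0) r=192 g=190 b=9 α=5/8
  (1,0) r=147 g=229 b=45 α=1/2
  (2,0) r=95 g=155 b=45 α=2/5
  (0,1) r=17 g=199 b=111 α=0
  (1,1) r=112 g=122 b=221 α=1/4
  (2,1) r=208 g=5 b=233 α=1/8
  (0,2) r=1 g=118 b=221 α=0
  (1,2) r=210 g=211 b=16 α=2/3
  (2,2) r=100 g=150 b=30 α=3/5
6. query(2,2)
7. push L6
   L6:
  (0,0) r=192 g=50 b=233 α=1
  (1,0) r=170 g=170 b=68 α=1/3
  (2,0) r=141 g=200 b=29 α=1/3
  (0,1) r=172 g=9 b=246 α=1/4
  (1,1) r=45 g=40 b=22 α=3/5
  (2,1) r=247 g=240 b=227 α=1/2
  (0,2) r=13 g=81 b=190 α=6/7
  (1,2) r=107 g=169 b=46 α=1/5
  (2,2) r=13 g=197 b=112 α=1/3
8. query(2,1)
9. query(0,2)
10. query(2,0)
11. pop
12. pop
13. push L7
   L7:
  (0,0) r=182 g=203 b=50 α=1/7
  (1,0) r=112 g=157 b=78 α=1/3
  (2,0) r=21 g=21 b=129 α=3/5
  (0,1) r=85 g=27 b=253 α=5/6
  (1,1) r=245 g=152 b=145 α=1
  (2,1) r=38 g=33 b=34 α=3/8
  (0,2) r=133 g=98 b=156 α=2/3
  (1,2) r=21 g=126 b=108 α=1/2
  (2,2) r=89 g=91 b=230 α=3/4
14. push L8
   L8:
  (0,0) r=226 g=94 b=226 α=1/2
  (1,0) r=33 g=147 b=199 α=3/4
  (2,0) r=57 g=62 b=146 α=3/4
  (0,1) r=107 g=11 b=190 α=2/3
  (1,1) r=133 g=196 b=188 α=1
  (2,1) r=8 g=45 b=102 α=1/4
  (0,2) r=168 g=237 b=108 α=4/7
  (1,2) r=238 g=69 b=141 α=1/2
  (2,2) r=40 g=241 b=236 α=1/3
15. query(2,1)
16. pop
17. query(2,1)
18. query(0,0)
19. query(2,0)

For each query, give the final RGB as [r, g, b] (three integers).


(2,2) stack=L1,L2,L3,L4,L5; from [0,0,0]:
L1 α=7/8: [567/8, 161/2, 77]
L2 α=5/6: [767/48, 447/4, 166/3]
L3 α=3/8: [35227/384, 5211/32, 358/3]
L4 α=2/3: [168091/1152, 20443/96, 1552/9]
L5 α=3/5: [340891/2880, 42043/240, 3914/45]
rounded: [118, 175, 87]

(2,1) stack=L1,L2,L3,L4,L5,L6; from [0,0,0]:
+L1 (α=1/4) → [49/2, 27/2, 171/4]
+L2 (α=1/2) → [509/4, 271/4, 387/8]
+L3 (α=6/7) → [5837/28, 6151/28, 405/8]
+L4 (α=1) → [227, 158, 175]
+L5 (α=1/8) → [1797/8, 1111/8, 729/4]
+L6 (α=1/2) → [3773/16, 3031/16, 1637/8]
→ [236, 189, 205]

query (0,2) [L1,L2,L3,L4,L5,L6] — begin 0,0,0
L1 α=1/2: [100, 183/2, 219/2]
L2 α=1/2: [179/2, 321/4, 683/4]
L3 α=2/5: [1453/10, 2027/20, 677/4]
L4 α=3/7: [548/5, 4247/35, 1121/7]
L5 α=0: [548/5, 4247/35, 1121/7]
L6 α=6/7: [134/5, 21257/245, 9101/49]
= [27, 87, 186]

at x=2,y=0 over L1,L2,L3,L4,L5,L6:
L1 α=1: [13, 3, 10]
L2 α=1/3: [239/3, 62/3, 74]
L3 α=6/7: [2255/21, 3194/21, 584/7]
L4 α=2/5: [3823/35, 4412/35, 706/7]
L5 α=2/5: [18119/175, 24086/175, 2748/35]
L6 α=1/3: [60913/525, 27724/175, 6511/105]
rounded: [116, 158, 62]

query (2,1) [L1,L2,L3,L4,L7,L8] — begin 0,0,0
after L1 α=1/4: [49/2, 27/2, 171/4]
after L2 α=1/2: [509/4, 271/4, 387/8]
after L3 α=6/7: [5837/28, 6151/28, 405/8]
after L4 α=1: [227, 158, 175]
after L7 α=3/8: [1249/8, 889/8, 977/8]
after L8 α=1/4: [3811/32, 3027/32, 3747/32]
= [119, 95, 117]

query (2,1) [L1,L2,L3,L4,L7] — begin 0,0,0
after L1 α=1/4: [49/2, 27/2, 171/4]
after L2 α=1/2: [509/4, 271/4, 387/8]
after L3 α=6/7: [5837/28, 6151/28, 405/8]
after L4 α=1: [227, 158, 175]
after L7 α=3/8: [1249/8, 889/8, 977/8]
= [156, 111, 122]

(0,0) stack=L1,L2,L3,L4,L7; from [0,0,0]:
+L1 (α=1/2) → [12, 131/2, 243/2]
+L2 (α=1/2) → [113/2, 141/4, 429/4]
+L3 (α=1/3) → [155/3, 511/6, 803/6]
+L4 (α=3/7) → [1907/21, 1256/21, 331/3]
+L7 (α=1/7) → [5088/49, 3933/49, 712/7]
= [104, 80, 102]

query (2,0) [L1,L2,L3,L4,L7] — begin 0,0,0
+L1 (α=1) → [13, 3, 10]
+L2 (α=1/3) → [239/3, 62/3, 74]
+L3 (α=6/7) → [2255/21, 3194/21, 584/7]
+L4 (α=2/5) → [3823/35, 4412/35, 706/7]
+L7 (α=3/5) → [9851/175, 11029/175, 4121/35]
→ [56, 63, 118]


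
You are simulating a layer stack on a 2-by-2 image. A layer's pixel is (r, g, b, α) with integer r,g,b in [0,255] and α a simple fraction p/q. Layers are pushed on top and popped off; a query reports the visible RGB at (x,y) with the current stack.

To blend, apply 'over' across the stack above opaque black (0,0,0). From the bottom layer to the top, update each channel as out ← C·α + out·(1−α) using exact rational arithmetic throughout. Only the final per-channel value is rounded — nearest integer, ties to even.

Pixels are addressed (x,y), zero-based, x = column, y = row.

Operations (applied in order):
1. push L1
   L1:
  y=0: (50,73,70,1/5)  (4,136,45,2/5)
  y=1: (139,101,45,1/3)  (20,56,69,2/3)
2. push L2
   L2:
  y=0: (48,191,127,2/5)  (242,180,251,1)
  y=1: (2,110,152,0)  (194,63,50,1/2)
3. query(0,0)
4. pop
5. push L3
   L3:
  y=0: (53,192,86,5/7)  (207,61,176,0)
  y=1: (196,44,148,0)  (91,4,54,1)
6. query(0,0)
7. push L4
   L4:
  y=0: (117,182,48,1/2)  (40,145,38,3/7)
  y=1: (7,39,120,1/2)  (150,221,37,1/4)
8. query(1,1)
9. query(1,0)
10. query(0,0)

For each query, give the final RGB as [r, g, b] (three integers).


query (0,0) [L1,L2] — begin 0,0,0
after L1 α=1/5: [10, 73/5, 14]
after L2 α=2/5: [126/5, 2129/25, 296/5]
→ [25, 85, 59]

(0,0) stack=L1,L3; from [0,0,0]:
L1 α=1/5: [10, 73/5, 14]
L3 α=5/7: [285/7, 4946/35, 458/7]
= [41, 141, 65]

query (1,1) [L1,L3,L4] — begin 0,0,0
after L1 α=2/3: [40/3, 112/3, 46]
after L3 α=1: [91, 4, 54]
after L4 α=1/4: [423/4, 233/4, 199/4]
= [106, 58, 50]

(1,0) stack=L1,L3,L4; from [0,0,0]:
L1 α=2/5: [8/5, 272/5, 18]
L3 α=0: [8/5, 272/5, 18]
L4 α=3/7: [632/35, 3263/35, 186/7]
rounded: [18, 93, 27]

at x=0,y=0 over L1,L3,L4:
after L1 α=1/5: [10, 73/5, 14]
after L3 α=5/7: [285/7, 4946/35, 458/7]
after L4 α=1/2: [552/7, 5658/35, 397/7]
rounded: [79, 162, 57]


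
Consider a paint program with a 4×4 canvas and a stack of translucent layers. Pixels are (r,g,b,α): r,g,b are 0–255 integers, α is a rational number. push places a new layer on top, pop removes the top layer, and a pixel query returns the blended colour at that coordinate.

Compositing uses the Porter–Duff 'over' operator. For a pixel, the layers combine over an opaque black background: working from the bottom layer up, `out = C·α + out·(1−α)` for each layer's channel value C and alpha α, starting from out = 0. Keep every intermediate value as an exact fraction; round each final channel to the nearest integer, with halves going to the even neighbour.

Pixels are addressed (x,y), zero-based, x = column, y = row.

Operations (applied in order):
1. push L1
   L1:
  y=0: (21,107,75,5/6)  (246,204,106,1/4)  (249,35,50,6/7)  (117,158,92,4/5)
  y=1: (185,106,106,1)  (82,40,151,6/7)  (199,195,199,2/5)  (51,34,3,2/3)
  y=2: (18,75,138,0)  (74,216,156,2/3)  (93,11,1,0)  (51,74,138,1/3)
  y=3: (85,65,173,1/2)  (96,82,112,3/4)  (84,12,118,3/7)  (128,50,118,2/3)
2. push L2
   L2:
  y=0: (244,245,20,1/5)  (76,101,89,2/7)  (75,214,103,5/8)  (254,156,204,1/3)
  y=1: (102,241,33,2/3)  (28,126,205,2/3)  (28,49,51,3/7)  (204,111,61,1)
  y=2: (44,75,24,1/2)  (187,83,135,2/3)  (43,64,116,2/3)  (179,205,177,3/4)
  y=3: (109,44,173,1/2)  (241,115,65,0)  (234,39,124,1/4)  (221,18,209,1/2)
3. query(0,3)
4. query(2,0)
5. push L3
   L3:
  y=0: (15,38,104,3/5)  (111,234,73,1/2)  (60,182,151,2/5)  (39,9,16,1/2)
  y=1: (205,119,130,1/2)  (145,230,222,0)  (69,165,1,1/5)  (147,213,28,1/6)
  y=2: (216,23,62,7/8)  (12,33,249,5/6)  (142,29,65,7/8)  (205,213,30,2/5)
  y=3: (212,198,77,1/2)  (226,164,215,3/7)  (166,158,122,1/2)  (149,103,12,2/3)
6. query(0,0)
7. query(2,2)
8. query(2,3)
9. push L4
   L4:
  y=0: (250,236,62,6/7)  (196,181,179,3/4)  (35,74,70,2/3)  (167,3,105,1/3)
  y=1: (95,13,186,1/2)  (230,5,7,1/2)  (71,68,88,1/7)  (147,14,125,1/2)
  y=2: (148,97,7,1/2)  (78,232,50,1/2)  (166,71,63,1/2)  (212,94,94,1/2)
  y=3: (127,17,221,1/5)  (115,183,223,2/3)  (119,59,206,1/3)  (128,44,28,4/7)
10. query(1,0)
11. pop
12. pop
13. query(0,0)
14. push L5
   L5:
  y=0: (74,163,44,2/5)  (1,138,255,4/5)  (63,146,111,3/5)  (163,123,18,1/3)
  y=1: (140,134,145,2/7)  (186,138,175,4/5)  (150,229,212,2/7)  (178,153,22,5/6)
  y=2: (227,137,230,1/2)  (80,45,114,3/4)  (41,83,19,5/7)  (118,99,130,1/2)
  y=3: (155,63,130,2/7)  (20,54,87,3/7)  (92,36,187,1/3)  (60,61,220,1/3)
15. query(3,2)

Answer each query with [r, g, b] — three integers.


(0,3) stack=L1,L2; from [0,0,0]:
after L1 α=1/2: [85/2, 65/2, 173/2]
after L2 α=1/2: [303/4, 153/4, 519/4]
rounded: [76, 38, 130]

at x=2,y=0 over L1,L2:
+L1 (α=6/7) → [1494/7, 30, 300/7]
+L2 (α=5/8) → [7107/56, 145, 4505/56]
rounded: [127, 145, 80]

(0,0) stack=L1,L2,L3; from [0,0,0]:
after L1 α=5/6: [35/2, 535/6, 125/2]
after L2 α=1/5: [314/5, 361/3, 54]
after L3 α=3/5: [853/25, 1064/15, 84]
rounded: [34, 71, 84]

(2,2) stack=L1,L2,L3; from [0,0,0]:
+L1 (α=0) → [0, 0, 0]
+L2 (α=2/3) → [86/3, 128/3, 232/3]
+L3 (α=7/8) → [767/6, 737/24, 1597/24]
= [128, 31, 67]

query (2,3) [L1,L2,L3] — begin 0,0,0
+L1 (α=3/7) → [36, 36/7, 354/7]
+L2 (α=1/4) → [171/2, 381/28, 965/14]
+L3 (α=1/2) → [503/4, 4805/56, 2673/28]
→ [126, 86, 95]

query (1,0) [L1,L2,L3,L4] — begin 0,0,0
L1 α=1/4: [123/2, 51, 53/2]
L2 α=2/7: [919/14, 457/7, 621/14]
L3 α=1/2: [2473/28, 2095/14, 1643/28]
L4 α=3/4: [18937/112, 9697/56, 16679/112]
→ [169, 173, 149]

query (0,0) [L1,L2] — begin 0,0,0
+L1 (α=5/6) → [35/2, 535/6, 125/2]
+L2 (α=1/5) → [314/5, 361/3, 54]
= [63, 120, 54]

(3,2) stack=L1,L2,L5; from [0,0,0]:
+L1 (α=1/3) → [17, 74/3, 46]
+L2 (α=3/4) → [277/2, 1919/12, 577/4]
+L5 (α=1/2) → [513/4, 3107/24, 1097/8]
= [128, 129, 137]


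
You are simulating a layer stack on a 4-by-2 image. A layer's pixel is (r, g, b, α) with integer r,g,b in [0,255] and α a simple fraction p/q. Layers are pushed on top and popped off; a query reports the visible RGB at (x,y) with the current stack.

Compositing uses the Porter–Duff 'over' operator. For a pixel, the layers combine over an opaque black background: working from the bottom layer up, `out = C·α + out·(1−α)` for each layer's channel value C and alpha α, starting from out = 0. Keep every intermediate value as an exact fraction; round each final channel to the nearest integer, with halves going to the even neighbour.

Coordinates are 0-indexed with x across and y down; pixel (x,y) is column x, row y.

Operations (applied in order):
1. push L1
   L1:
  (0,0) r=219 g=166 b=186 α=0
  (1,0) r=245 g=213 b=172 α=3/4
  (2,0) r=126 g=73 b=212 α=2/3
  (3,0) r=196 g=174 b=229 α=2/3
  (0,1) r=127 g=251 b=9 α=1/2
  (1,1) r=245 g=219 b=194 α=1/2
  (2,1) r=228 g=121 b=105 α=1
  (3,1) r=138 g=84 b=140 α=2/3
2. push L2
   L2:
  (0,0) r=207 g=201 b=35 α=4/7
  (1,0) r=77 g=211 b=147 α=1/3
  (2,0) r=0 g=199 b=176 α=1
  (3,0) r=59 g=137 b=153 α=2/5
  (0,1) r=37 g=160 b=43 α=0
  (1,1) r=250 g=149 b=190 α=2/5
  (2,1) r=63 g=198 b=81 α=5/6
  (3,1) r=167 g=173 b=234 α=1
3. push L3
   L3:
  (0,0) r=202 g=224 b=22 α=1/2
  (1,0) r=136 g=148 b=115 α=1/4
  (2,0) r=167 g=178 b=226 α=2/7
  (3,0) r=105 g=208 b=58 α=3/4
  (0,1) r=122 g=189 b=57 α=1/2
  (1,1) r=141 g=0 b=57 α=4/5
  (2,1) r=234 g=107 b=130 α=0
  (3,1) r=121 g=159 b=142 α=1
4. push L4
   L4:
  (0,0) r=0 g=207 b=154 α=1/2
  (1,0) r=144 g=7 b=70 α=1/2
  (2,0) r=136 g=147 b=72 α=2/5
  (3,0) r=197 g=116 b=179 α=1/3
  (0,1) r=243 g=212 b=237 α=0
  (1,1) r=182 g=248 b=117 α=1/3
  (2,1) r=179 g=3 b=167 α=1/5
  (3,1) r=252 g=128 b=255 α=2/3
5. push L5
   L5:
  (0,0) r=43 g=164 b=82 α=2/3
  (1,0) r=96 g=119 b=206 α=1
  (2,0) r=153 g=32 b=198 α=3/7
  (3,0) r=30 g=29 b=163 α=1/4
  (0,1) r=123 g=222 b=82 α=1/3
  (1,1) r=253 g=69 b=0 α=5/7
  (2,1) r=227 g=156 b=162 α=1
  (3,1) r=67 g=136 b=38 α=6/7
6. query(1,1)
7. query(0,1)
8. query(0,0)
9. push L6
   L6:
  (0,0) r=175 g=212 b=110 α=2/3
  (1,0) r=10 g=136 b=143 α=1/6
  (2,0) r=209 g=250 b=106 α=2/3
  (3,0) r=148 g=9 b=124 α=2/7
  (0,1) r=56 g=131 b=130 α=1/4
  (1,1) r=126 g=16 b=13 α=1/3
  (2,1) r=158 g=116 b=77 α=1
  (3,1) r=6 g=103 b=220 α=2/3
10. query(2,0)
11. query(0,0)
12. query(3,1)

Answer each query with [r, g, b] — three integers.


query (1,1) [L1,L2,L3,L4,L5] — begin 0,0,0
+L1 (α=1/2) → [245/2, 219/2, 97]
+L2 (α=2/5) → [347/2, 1253/10, 671/5]
+L3 (α=4/5) → [295/2, 1253/50, 1811/25]
+L4 (α=1/3) → [159, 7453/75, 6547/75]
+L5 (α=5/7) → [1583/7, 40781/525, 13094/525]
= [226, 78, 25]

at x=0,y=1 over L1,L2,L3,L4,L5:
after L1 α=1/2: [127/2, 251/2, 9/2]
after L2 α=0: [127/2, 251/2, 9/2]
after L3 α=1/2: [371/4, 629/4, 123/4]
after L4 α=0: [371/4, 629/4, 123/4]
after L5 α=1/3: [617/6, 1073/6, 287/6]
→ [103, 179, 48]

at x=0,y=0 over L1,L2,L3,L4,L5:
after L1 α=0: [0, 0, 0]
after L2 α=4/7: [828/7, 804/7, 20]
after L3 α=1/2: [1121/7, 1186/7, 21]
after L4 α=1/2: [1121/14, 2635/14, 175/2]
after L5 α=2/3: [775/14, 2409/14, 503/6]
= [55, 172, 84]

(2,0) stack=L1,L2,L3,L4,L5,L6; from [0,0,0]:
after L1 α=2/3: [84, 146/3, 424/3]
after L2 α=1: [0, 199, 176]
after L3 α=2/7: [334/7, 193, 1332/7]
after L4 α=2/5: [2906/35, 873/5, 5004/35]
after L5 α=3/7: [27689/245, 3972/35, 40806/245]
after L6 α=2/3: [130099/735, 21472/105, 92746/735]
= [177, 204, 126]

at x=0,y=0 over L1,L2,L3,L4,L5,L6:
+L1 (α=0) → [0, 0, 0]
+L2 (α=4/7) → [828/7, 804/7, 20]
+L3 (α=1/2) → [1121/7, 1186/7, 21]
+L4 (α=1/2) → [1121/14, 2635/14, 175/2]
+L5 (α=2/3) → [775/14, 2409/14, 503/6]
+L6 (α=2/3) → [5675/42, 8345/42, 1823/18]
rounded: [135, 199, 101]

at x=3,y=1 over L1,L2,L3,L4,L5,L6:
L1 α=2/3: [92, 56, 280/3]
L2 α=1: [167, 173, 234]
L3 α=1: [121, 159, 142]
L4 α=2/3: [625/3, 415/3, 652/3]
L5 α=6/7: [1831/21, 409/3, 1336/21]
L6 α=2/3: [2083/63, 1027/9, 10576/63]
→ [33, 114, 168]


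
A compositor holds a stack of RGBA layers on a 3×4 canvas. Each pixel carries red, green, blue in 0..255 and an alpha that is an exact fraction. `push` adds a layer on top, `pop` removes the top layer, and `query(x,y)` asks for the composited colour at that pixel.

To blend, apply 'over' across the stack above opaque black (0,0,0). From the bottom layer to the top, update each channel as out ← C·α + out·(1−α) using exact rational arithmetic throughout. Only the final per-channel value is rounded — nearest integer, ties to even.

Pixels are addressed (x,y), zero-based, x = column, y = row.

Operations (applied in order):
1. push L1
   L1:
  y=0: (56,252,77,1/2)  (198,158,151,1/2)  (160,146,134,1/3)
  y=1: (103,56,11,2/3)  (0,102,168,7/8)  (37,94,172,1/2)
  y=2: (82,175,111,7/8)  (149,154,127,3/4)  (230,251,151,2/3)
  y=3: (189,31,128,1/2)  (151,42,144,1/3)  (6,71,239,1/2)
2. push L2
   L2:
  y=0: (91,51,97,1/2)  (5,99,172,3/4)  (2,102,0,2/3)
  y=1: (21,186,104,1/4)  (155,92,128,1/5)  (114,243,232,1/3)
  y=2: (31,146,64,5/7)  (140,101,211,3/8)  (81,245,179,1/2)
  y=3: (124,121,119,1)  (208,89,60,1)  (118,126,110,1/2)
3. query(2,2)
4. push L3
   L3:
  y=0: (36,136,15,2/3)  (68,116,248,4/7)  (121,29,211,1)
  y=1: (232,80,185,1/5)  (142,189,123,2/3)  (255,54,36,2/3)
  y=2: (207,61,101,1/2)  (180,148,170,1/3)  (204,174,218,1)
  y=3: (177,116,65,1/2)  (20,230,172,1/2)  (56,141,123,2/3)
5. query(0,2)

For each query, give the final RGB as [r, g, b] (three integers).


at x=2,y=2 over L1,L2:
after L1 α=2/3: [460/3, 502/3, 302/3]
after L2 α=1/2: [703/6, 1237/6, 839/6]
rounded: [117, 206, 140]

at x=0,y=2 over L1,L2,L3:
after L1 α=7/8: [287/4, 1225/8, 777/8]
after L2 α=5/7: [597/14, 4145/28, 2057/28]
after L3 α=1/2: [3495/28, 5853/56, 4885/56]
→ [125, 105, 87]


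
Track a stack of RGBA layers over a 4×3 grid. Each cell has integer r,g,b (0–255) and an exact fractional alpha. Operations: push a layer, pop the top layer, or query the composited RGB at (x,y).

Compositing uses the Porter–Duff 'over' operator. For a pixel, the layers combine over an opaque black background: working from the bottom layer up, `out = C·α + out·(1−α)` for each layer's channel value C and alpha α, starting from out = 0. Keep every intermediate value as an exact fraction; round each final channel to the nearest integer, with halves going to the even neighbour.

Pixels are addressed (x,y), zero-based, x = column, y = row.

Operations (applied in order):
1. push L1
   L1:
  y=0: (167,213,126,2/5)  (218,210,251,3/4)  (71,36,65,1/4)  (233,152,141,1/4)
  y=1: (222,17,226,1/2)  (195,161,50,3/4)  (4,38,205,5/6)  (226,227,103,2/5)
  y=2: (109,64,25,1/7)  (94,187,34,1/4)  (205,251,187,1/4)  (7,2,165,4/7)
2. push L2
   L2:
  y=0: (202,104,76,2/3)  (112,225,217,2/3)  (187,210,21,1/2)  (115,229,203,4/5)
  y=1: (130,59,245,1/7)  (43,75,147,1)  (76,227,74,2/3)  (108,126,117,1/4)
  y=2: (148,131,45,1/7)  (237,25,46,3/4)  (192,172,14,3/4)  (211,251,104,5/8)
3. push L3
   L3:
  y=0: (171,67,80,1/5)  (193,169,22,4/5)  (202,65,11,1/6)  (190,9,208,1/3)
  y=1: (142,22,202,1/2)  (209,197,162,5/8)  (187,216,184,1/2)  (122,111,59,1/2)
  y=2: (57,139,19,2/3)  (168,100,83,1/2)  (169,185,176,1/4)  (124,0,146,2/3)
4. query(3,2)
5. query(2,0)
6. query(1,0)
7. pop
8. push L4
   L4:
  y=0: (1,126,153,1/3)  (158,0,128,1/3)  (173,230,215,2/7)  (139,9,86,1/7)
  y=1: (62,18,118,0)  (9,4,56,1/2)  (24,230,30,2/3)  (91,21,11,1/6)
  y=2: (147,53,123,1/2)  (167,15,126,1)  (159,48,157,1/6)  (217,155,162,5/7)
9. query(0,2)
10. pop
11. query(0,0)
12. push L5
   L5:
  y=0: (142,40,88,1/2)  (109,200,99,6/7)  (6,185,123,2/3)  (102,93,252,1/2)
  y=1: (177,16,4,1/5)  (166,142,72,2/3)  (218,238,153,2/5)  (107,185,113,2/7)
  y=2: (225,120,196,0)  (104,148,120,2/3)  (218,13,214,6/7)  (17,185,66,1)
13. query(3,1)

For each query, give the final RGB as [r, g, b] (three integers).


at x=3,y=2 over L1,L2,L3:
L1 α=4/7: [4, 8/7, 660/7]
L2 α=5/8: [1067/8, 8809/56, 1405/14]
L3 α=2/3: [1017/8, 8809/168, 1831/14]
rounded: [127, 52, 131]

(2,0) stack=L1,L2,L3; from [0,0,0]:
after L1 α=1/4: [71/4, 9, 65/4]
after L2 α=1/2: [819/8, 219/2, 149/8]
after L3 α=1/6: [5711/48, 1225/12, 833/48]
rounded: [119, 102, 17]

(1,0) stack=L1,L2,L3; from [0,0,0]:
after L1 α=3/4: [327/2, 315/2, 753/4]
after L2 α=2/3: [775/6, 405/2, 2489/12]
after L3 α=4/5: [5407/30, 1757/10, 709/12]
= [180, 176, 59]

at x=0,y=2 over L1,L2,L4:
+L1 (α=1/7) → [109/7, 64/7, 25/7]
+L2 (α=1/7) → [1690/49, 1301/49, 465/49]
+L4 (α=1/2) → [8893/98, 1949/49, 3246/49]
= [91, 40, 66]

(0,0) stack=L1,L2; from [0,0,0]:
L1 α=2/5: [334/5, 426/5, 252/5]
L2 α=2/3: [2354/15, 1466/15, 1012/15]
= [157, 98, 67]

at x=3,y=1 over L1,L2,L5:
after L1 α=2/5: [452/5, 454/5, 206/5]
after L2 α=1/4: [474/5, 498/5, 1203/20]
after L5 α=2/7: [688/7, 124, 301/4]
rounded: [98, 124, 75]


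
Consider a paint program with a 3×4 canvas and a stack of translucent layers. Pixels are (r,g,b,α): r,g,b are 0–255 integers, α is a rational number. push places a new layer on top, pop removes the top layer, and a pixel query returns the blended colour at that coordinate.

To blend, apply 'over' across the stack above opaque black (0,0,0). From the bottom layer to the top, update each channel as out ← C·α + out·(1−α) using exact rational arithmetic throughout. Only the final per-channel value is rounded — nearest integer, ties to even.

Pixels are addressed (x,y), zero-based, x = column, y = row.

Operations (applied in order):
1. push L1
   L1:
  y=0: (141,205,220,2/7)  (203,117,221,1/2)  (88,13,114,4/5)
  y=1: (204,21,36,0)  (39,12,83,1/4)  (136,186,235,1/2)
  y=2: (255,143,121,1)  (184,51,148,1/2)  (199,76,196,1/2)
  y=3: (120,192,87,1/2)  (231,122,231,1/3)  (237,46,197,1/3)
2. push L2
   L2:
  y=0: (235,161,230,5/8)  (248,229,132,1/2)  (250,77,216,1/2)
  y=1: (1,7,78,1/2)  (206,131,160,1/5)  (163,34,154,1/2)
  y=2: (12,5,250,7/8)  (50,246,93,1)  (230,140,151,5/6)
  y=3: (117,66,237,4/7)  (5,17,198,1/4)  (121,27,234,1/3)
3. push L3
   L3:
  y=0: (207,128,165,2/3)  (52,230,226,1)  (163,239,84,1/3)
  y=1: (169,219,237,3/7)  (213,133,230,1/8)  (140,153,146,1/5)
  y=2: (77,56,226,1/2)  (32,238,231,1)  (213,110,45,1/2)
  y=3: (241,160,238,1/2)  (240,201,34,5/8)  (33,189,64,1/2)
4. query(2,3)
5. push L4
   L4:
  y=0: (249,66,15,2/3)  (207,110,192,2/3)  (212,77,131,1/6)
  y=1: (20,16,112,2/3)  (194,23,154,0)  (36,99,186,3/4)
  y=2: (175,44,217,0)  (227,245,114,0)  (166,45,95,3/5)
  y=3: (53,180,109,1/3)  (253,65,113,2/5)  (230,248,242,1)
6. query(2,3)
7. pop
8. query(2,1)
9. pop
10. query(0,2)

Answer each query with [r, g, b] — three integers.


(2,3) stack=L1,L2,L3; from [0,0,0]:
after L1 α=1/3: [79, 46/3, 197/3]
after L2 α=1/3: [93, 173/9, 1096/9]
after L3 α=1/2: [63, 937/9, 836/9]
→ [63, 104, 93]

query (2,3) [L1,L2,L3,L4] — begin 0,0,0
+L1 (α=1/3) → [79, 46/3, 197/3]
+L2 (α=1/3) → [93, 173/9, 1096/9]
+L3 (α=1/2) → [63, 937/9, 836/9]
+L4 (α=1) → [230, 248, 242]
= [230, 248, 242]

(2,1) stack=L1,L2,L3; from [0,0,0]:
+L1 (α=1/2) → [68, 93, 235/2]
+L2 (α=1/2) → [231/2, 127/2, 543/4]
+L3 (α=1/5) → [602/5, 407/5, 689/5]
rounded: [120, 81, 138]

(0,2) stack=L1,L2; from [0,0,0]:
after L1 α=1: [255, 143, 121]
after L2 α=7/8: [339/8, 89/4, 1871/8]
rounded: [42, 22, 234]


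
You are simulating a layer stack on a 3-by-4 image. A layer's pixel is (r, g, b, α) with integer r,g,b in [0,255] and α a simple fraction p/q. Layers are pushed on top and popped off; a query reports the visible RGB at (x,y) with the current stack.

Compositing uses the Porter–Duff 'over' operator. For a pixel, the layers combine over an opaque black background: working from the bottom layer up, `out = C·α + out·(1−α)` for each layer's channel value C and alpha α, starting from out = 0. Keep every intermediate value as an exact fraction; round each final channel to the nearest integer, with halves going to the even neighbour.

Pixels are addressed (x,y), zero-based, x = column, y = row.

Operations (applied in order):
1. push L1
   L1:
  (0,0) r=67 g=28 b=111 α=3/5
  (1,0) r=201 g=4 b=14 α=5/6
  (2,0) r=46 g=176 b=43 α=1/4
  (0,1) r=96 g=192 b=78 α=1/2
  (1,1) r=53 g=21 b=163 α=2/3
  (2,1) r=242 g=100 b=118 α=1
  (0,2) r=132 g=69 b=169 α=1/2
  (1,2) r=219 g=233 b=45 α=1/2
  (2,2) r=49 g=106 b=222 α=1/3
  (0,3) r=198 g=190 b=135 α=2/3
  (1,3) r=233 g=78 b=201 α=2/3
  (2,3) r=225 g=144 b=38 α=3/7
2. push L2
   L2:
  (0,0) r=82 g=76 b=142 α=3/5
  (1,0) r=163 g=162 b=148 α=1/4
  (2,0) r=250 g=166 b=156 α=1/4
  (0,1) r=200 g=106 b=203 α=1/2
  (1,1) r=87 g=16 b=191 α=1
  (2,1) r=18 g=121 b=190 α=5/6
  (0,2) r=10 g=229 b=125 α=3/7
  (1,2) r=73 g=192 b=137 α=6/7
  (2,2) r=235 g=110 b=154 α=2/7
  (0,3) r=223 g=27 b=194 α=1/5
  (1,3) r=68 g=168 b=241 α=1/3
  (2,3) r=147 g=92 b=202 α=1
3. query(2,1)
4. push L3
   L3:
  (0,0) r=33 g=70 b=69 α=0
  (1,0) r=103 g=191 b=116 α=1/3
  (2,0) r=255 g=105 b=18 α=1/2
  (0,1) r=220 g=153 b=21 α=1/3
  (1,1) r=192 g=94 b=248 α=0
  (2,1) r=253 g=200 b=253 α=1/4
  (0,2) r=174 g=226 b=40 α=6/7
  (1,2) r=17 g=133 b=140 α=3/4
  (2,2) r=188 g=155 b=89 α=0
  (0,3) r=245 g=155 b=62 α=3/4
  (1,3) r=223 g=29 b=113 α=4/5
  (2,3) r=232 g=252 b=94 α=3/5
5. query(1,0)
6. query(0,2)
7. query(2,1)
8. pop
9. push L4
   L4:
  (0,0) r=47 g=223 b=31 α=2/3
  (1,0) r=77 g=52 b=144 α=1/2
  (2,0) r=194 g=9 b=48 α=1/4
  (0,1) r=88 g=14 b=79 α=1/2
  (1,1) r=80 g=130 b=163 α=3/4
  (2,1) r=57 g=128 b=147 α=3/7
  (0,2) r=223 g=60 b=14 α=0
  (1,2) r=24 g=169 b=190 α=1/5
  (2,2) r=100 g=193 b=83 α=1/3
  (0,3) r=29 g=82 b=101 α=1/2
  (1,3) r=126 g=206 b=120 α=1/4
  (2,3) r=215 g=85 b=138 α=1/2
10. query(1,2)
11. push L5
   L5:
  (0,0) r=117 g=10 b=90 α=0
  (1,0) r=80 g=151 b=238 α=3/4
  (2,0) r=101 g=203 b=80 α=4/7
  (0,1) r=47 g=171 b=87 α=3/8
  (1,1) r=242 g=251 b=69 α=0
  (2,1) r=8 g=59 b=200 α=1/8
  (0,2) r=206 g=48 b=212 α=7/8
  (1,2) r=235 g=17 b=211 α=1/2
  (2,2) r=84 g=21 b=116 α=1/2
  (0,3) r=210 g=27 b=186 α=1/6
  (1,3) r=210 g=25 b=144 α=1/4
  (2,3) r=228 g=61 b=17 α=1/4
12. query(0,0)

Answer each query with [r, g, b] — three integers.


query (2,1) [L1,L2] — begin 0,0,0
L1 α=1: [242, 100, 118]
L2 α=5/6: [166/3, 235/2, 178]
rounded: [55, 118, 178]

(1,0) stack=L1,L2,L3; from [0,0,0]:
+L1 (α=5/6) → [335/2, 10/3, 35/3]
+L2 (α=1/4) → [1331/8, 43, 183/4]
+L3 (α=1/3) → [581/4, 277/3, 415/6]
→ [145, 92, 69]

at x=0,y=2 over L1,L2,L3:
after L1 α=1/2: [66, 69/2, 169/2]
after L2 α=3/7: [42, 825/7, 713/7]
after L3 α=6/7: [1086/7, 10317/49, 2393/49]
= [155, 211, 49]

query (2,1) [L1,L2,L3] — begin 0,0,0
L1 α=1: [242, 100, 118]
L2 α=5/6: [166/3, 235/2, 178]
L3 α=1/4: [419/4, 1105/8, 787/4]
= [105, 138, 197]

query (1,2) [L1,L2,L4] — begin 0,0,0
+L1 (α=1/2) → [219/2, 233/2, 45/2]
+L2 (α=6/7) → [1095/14, 2537/14, 1689/14]
+L4 (α=1/5) → [2358/35, 6257/35, 4708/35]
rounded: [67, 179, 135]

query (0,0) [L1,L2,L4,L5] — begin 0,0,0
after L1 α=3/5: [201/5, 84/5, 333/5]
after L2 α=3/5: [1632/25, 1308/25, 2796/25]
after L4 α=2/3: [3982/75, 12458/75, 4346/75]
after L5 α=0: [3982/75, 12458/75, 4346/75]
rounded: [53, 166, 58]


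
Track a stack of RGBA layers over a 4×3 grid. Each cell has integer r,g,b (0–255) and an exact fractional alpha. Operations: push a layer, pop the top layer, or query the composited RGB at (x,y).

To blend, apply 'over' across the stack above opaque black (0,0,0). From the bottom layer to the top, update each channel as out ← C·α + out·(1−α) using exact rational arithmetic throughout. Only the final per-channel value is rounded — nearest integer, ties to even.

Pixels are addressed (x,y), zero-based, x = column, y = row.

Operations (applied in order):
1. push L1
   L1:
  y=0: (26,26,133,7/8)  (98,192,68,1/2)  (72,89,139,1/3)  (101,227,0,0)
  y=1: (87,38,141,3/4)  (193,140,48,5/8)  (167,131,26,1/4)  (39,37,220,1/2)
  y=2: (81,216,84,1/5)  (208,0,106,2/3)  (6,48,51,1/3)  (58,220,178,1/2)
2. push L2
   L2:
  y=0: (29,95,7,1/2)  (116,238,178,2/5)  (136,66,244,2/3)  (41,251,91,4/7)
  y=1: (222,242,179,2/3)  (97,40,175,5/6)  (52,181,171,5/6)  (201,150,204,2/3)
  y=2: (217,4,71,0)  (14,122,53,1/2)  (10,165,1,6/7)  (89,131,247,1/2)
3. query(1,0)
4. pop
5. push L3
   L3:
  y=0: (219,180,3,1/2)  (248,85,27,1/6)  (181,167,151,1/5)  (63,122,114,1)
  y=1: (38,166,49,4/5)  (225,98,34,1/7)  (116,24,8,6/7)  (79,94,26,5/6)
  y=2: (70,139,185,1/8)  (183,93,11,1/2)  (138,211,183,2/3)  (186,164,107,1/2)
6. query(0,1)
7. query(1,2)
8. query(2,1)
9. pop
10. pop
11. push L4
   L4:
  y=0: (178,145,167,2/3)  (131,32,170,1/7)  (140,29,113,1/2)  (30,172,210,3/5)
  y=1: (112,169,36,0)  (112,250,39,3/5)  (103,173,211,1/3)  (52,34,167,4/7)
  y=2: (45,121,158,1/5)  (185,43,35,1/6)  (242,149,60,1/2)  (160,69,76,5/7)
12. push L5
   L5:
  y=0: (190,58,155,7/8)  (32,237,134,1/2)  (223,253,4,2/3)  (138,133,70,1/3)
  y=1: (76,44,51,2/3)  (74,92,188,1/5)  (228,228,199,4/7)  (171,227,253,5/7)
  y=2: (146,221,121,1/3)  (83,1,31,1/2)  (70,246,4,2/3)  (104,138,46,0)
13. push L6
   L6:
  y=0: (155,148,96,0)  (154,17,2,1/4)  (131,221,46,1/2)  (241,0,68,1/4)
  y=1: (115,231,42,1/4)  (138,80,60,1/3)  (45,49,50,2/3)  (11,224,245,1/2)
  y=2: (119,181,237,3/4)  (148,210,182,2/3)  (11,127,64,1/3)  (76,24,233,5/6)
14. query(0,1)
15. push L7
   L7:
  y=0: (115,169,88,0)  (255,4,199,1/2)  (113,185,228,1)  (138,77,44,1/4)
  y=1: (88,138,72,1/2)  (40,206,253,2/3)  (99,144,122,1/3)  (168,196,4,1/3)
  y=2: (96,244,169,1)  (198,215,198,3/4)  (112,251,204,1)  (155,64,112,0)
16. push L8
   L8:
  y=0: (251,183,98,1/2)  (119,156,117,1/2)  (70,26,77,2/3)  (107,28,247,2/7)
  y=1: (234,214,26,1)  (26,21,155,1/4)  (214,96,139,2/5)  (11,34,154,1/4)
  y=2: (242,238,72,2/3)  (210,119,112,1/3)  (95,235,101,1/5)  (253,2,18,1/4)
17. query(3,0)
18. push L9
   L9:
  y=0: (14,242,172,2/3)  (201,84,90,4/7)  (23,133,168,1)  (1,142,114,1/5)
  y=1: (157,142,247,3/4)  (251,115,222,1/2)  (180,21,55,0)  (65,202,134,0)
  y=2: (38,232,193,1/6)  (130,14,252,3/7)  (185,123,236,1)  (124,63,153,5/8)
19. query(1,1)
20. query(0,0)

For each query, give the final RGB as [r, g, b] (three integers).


query (1,0) [L1,L2] — begin 0,0,0
+L1 (α=1/2) → [49, 96, 34]
+L2 (α=2/5) → [379/5, 764/5, 458/5]
rounded: [76, 153, 92]

at x=0,y=1 over L1,L3:
after L1 α=3/4: [261/4, 57/2, 423/4]
after L3 α=4/5: [869/20, 277/2, 1207/20]
rounded: [43, 138, 60]

query (1,2) [L1,L3] — begin 0,0,0
L1 α=2/3: [416/3, 0, 212/3]
L3 α=1/2: [965/6, 93/2, 245/6]
rounded: [161, 46, 41]

query (2,1) [L1,L3] — begin 0,0,0
after L1 α=1/4: [167/4, 131/4, 13/2]
after L3 α=6/7: [2951/28, 101/4, 109/14]
= [105, 25, 8]

(0,1) stack=L4,L5,L6; from [0,0,0]:
after L4 α=0: [0, 0, 0]
after L5 α=2/3: [152/3, 88/3, 34]
after L6 α=1/4: [267/4, 319/4, 36]
rounded: [67, 80, 36]

query (3,0) [L4,L5,L6,L7,L8] — begin 0,0,0
L4 α=3/5: [18, 516/5, 126]
L5 α=1/3: [58, 1697/15, 322/3]
L6 α=1/4: [415/4, 1697/20, 195/2]
L7 α=1/4: [1797/16, 6631/80, 673/8]
L8 α=2/7: [12409/112, 7527/112, 7317/56]
→ [111, 67, 131]

query (1,1) [L4,L5,L6,L7,L8,L9] — begin 0,0,0
after L4 α=3/5: [336/5, 150, 117/5]
after L5 α=1/5: [1714/25, 692/5, 1408/25]
after L6 α=1/3: [6878/75, 1784/15, 4316/75]
after L7 α=2/3: [12878/225, 7964/45, 42266/225]
after L8 α=1/4: [3707/75, 8279/60, 53891/300]
after L9 α=1/2: [11266/75, 15179/120, 120491/600]
rounded: [150, 126, 201]

query (0,0) [L4,L5,L6,L7,L8,L9] — begin 0,0,0
+L4 (α=2/3) → [356/3, 290/3, 334/3]
+L5 (α=7/8) → [2173/12, 377/6, 3589/24]
+L6 (α=0) → [2173/12, 377/6, 3589/24]
+L7 (α=0) → [2173/12, 377/6, 3589/24]
+L8 (α=1/2) → [5185/24, 1475/12, 5941/48]
+L9 (α=2/3) → [5857/72, 7283/36, 22453/144]
→ [81, 202, 156]


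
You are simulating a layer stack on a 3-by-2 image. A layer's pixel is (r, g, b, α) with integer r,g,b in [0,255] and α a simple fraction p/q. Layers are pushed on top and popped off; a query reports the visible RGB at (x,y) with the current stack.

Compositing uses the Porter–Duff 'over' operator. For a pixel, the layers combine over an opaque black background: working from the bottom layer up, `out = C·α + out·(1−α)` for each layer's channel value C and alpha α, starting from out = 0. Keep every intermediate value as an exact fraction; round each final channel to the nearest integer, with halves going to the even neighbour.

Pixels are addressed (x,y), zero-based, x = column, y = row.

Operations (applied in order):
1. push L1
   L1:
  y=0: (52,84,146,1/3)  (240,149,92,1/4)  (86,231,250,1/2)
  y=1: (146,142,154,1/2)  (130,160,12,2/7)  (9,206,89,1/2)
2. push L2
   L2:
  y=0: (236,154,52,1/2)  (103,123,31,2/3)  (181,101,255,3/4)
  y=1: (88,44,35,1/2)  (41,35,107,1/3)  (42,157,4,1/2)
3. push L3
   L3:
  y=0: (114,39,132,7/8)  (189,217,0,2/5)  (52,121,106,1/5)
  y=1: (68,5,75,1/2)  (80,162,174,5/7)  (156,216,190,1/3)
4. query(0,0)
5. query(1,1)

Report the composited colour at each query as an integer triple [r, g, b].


at x=0,y=0 over L1,L2,L3:
after L1 α=1/3: [52/3, 28, 146/3]
after L2 α=1/2: [380/3, 91, 151/3]
after L3 α=7/8: [1387/12, 91/2, 2923/24]
= [116, 46, 122]

(1,1) stack=L1,L2,L3; from [0,0,0]:
+L1 (α=2/7) → [260/7, 320/7, 24/7]
+L2 (α=1/3) → [269/7, 295/7, 797/21]
+L3 (α=5/7) → [3338/49, 6260/49, 19864/147]
→ [68, 128, 135]


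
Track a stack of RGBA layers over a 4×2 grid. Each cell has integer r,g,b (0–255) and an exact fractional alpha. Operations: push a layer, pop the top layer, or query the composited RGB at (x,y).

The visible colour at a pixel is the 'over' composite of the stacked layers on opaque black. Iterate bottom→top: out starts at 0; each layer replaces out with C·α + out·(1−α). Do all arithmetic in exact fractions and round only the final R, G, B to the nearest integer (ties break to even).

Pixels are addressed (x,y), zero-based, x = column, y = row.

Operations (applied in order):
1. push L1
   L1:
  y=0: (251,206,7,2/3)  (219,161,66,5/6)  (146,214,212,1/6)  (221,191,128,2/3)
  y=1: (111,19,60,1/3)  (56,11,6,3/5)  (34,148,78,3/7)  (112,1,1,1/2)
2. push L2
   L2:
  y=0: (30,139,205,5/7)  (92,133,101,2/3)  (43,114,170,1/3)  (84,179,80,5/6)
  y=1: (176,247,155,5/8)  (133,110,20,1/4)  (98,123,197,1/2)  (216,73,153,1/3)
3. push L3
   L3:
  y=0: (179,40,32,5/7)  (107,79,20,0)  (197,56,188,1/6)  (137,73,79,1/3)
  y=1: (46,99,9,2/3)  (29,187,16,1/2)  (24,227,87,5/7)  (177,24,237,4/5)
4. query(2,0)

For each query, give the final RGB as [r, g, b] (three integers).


(2,0) stack=L1,L2,L3; from [0,0,0]:
after L1 α=1/6: [73/3, 107/3, 106/3]
after L2 α=1/3: [275/9, 556/9, 722/9]
after L3 α=1/6: [1574/27, 1642/27, 2651/27]
= [58, 61, 98]


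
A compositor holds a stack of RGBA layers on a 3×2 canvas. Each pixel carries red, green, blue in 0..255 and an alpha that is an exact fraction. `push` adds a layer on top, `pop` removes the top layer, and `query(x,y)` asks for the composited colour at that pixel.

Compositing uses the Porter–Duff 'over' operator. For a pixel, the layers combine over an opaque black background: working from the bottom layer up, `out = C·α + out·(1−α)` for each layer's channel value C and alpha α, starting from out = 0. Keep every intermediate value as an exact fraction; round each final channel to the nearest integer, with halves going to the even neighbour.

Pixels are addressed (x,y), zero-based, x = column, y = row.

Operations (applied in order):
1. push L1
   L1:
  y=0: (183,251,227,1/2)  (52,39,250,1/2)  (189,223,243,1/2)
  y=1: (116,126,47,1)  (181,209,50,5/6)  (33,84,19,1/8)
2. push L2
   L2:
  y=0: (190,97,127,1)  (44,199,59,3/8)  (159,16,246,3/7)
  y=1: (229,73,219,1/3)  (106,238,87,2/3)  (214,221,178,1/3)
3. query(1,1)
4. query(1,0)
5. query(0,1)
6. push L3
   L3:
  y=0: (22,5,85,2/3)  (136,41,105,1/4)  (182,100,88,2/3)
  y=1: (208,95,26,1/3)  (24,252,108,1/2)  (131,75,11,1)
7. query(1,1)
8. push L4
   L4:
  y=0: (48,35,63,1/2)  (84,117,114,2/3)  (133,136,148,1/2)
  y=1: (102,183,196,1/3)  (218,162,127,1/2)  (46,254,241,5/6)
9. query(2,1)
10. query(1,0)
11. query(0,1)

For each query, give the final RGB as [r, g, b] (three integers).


query (1,1) [L1,L2] — begin 0,0,0
after L1 α=5/6: [905/6, 1045/6, 125/3]
after L2 α=2/3: [2177/18, 3901/18, 647/9]
rounded: [121, 217, 72]

at x=1,y=0 over L1,L2:
+L1 (α=1/2) → [26, 39/2, 125]
+L2 (α=3/8) → [131/4, 1389/16, 401/4]
→ [33, 87, 100]

(0,1) stack=L1,L2; from [0,0,0]:
+L1 (α=1) → [116, 126, 47]
+L2 (α=1/3) → [461/3, 325/3, 313/3]
= [154, 108, 104]

at x=1,y=1 over L1,L2,L3:
L1 α=5/6: [905/6, 1045/6, 125/3]
L2 α=2/3: [2177/18, 3901/18, 647/9]
L3 α=1/2: [2609/36, 8437/36, 1619/18]
= [72, 234, 90]

query (2,1) [L1,L2,L3,L4] — begin 0,0,0
after L1 α=1/8: [33/8, 21/2, 19/8]
after L2 α=1/3: [889/12, 242/3, 731/12]
after L3 α=1: [131, 75, 11]
after L4 α=5/6: [361/6, 1345/6, 608/3]
rounded: [60, 224, 203]

(1,0) stack=L1,L2,L3,L4; from [0,0,0]:
L1 α=1/2: [26, 39/2, 125]
L2 α=3/8: [131/4, 1389/16, 401/4]
L3 α=1/4: [937/16, 4823/64, 1623/16]
L4 α=2/3: [3625/48, 19799/192, 1757/16]
→ [76, 103, 110]

(0,1) stack=L1,L2,L3,L4; from [0,0,0]:
+L1 (α=1) → [116, 126, 47]
+L2 (α=1/3) → [461/3, 325/3, 313/3]
+L3 (α=1/3) → [1546/9, 935/9, 704/9]
+L4 (α=1/3) → [4010/27, 3517/27, 3172/27]
→ [149, 130, 117]


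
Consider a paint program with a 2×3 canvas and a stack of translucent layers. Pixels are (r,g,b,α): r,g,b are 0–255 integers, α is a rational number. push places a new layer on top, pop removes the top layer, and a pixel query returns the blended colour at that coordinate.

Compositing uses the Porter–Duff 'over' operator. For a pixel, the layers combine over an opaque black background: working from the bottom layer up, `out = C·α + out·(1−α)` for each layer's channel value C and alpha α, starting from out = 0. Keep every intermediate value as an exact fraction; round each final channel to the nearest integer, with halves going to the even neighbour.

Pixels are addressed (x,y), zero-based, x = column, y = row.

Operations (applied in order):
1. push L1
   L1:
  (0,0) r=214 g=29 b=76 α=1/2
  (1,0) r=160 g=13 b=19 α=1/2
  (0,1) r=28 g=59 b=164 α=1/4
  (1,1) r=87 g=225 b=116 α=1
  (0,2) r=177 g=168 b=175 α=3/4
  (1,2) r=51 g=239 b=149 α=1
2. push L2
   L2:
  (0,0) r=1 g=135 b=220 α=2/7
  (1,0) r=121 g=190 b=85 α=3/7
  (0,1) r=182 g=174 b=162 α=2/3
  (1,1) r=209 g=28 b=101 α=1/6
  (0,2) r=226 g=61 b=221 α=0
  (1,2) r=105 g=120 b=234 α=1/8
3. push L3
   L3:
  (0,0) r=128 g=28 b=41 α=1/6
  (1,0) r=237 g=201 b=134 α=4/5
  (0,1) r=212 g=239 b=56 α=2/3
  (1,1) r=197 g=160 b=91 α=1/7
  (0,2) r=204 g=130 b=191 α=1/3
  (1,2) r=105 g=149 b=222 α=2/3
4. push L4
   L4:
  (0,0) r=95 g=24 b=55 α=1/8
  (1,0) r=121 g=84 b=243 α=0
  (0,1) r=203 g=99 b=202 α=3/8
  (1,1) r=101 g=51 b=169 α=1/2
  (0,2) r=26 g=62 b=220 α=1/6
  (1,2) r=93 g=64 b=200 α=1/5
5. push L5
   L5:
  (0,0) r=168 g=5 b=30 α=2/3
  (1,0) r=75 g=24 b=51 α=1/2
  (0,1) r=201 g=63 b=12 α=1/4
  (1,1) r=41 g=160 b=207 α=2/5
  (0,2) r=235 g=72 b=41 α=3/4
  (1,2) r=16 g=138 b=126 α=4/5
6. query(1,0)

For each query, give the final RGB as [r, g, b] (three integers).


at x=1,y=0 over L1,L2,L3,L4,L5:
L1 α=1/2: [80, 13/2, 19/2]
L2 α=3/7: [683/7, 596/7, 293/7]
L3 α=4/5: [7319/35, 6224/35, 809/7]
L4 α=0: [7319/35, 6224/35, 809/7]
L5 α=1/2: [4972/35, 3532/35, 583/7]
rounded: [142, 101, 83]
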